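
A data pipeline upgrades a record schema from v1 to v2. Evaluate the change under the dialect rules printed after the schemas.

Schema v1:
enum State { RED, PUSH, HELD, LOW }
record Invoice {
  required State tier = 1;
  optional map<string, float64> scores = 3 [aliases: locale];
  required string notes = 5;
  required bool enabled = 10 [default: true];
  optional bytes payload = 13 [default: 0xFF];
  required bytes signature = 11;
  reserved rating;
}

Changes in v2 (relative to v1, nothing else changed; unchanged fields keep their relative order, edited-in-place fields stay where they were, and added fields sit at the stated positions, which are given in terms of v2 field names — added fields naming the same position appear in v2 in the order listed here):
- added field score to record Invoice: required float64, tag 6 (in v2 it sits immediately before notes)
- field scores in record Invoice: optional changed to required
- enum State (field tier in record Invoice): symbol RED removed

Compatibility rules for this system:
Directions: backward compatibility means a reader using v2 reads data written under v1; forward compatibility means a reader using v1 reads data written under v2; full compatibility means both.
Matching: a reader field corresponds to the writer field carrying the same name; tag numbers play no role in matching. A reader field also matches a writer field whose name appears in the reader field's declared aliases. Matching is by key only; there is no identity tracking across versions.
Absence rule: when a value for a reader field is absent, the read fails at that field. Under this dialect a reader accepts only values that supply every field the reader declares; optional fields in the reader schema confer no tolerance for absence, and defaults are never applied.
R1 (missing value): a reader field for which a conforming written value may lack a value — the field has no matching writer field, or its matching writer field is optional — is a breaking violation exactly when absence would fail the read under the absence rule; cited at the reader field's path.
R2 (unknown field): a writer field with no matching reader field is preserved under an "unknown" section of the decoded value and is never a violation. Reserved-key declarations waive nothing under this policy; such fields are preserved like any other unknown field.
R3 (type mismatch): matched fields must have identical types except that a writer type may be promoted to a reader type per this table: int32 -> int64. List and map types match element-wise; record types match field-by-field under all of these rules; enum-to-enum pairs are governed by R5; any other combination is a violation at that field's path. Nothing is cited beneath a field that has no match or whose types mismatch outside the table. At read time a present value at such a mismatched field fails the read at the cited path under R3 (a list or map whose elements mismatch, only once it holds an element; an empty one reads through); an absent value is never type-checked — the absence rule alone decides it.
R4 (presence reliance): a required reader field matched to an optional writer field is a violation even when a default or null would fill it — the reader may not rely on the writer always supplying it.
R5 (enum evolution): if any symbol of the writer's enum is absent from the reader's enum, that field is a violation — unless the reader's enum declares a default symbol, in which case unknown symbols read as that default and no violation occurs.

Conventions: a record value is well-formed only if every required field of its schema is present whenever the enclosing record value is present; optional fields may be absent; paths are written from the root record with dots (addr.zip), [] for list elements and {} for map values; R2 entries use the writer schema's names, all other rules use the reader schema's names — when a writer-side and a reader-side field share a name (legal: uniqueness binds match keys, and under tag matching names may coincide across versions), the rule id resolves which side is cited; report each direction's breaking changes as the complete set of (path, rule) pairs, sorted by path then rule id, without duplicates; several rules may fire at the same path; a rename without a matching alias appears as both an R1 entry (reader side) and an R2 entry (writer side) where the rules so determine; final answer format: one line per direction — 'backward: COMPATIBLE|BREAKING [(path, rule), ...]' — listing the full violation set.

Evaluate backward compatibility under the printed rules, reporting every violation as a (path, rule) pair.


backward: BREAKING [(payload, R1), (score, R1), (scores, R1), (scores, R4), (tier, R5)]

the writer's type comes first in each Invoice pair
backward analysis of Invoice with v2 as reader and v1 as writer:
  tier <- tier (State -> State, writer required)
  scores <- scores (map<string, float64> -> map<string, float64>, writer optional)
  score: no writer match
  notes <- notes (string -> string, writer required)
  enabled <- enabled (bool -> bool, writer required)
  payload <- payload (bytes -> bytes, writer optional)
  signature <- signature (bytes -> bytes, writer required)
  rule R1 violated at payload
  rule R1 violated at score
  rule R1 violated at scores
  rule R4 violated at scores
  rule R5 violated at tier
  => 5 violation(s): backward is BREAKING for Invoice


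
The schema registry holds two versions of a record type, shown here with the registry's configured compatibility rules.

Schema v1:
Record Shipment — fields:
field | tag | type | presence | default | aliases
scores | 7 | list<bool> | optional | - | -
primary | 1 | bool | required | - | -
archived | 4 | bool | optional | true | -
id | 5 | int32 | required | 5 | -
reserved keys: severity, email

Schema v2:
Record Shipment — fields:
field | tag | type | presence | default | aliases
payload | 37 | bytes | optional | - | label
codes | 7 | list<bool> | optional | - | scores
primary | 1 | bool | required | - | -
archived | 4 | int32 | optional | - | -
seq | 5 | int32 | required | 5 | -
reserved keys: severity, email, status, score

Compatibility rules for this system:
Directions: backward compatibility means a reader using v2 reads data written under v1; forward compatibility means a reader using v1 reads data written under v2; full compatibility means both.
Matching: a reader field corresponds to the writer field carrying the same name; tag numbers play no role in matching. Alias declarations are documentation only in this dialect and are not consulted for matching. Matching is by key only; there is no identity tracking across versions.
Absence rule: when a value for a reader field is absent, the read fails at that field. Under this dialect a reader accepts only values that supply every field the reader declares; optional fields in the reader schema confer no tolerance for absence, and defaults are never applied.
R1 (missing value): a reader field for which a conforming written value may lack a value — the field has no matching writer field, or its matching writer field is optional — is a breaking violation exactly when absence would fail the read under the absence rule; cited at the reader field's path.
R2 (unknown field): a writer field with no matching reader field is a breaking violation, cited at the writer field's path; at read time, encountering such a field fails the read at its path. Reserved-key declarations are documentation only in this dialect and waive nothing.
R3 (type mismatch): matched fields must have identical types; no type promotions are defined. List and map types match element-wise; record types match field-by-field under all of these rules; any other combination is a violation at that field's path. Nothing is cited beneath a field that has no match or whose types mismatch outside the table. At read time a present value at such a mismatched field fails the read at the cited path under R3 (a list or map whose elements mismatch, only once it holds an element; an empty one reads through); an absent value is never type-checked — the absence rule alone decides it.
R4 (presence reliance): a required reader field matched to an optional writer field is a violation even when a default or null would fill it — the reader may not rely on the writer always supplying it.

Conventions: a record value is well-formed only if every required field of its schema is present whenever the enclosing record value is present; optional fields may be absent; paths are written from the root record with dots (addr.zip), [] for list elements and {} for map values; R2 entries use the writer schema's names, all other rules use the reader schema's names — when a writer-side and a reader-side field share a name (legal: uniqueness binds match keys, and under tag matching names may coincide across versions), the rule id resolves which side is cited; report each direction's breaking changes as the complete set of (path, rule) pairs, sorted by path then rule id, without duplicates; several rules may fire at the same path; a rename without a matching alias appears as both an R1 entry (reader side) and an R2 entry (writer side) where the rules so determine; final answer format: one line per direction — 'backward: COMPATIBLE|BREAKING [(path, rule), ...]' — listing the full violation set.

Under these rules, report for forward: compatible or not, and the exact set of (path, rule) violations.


the writer's type comes first in each Shipment pair
checking forward for Shipment: reader v1 against writer v2:
  scores: no writer match
  primary <- primary (bool -> bool, writer required)
  archived <- archived (int32 -> bool, writer optional)
  id: no writer match
  writer payload: unknown to reader
  writer codes: unknown to reader
  writer seq: unknown to reader
  rule R1 violated at archived
  rule R3 violated at archived
  rule R2 violated at codes
  rule R1 violated at id
  rule R2 violated at payload
  rule R1 violated at scores
  rule R2 violated at seq
  => 7 violation(s): forward is BREAKING for Shipment

forward: BREAKING [(archived, R1), (archived, R3), (codes, R2), (id, R1), (payload, R2), (scores, R1), (seq, R2)]


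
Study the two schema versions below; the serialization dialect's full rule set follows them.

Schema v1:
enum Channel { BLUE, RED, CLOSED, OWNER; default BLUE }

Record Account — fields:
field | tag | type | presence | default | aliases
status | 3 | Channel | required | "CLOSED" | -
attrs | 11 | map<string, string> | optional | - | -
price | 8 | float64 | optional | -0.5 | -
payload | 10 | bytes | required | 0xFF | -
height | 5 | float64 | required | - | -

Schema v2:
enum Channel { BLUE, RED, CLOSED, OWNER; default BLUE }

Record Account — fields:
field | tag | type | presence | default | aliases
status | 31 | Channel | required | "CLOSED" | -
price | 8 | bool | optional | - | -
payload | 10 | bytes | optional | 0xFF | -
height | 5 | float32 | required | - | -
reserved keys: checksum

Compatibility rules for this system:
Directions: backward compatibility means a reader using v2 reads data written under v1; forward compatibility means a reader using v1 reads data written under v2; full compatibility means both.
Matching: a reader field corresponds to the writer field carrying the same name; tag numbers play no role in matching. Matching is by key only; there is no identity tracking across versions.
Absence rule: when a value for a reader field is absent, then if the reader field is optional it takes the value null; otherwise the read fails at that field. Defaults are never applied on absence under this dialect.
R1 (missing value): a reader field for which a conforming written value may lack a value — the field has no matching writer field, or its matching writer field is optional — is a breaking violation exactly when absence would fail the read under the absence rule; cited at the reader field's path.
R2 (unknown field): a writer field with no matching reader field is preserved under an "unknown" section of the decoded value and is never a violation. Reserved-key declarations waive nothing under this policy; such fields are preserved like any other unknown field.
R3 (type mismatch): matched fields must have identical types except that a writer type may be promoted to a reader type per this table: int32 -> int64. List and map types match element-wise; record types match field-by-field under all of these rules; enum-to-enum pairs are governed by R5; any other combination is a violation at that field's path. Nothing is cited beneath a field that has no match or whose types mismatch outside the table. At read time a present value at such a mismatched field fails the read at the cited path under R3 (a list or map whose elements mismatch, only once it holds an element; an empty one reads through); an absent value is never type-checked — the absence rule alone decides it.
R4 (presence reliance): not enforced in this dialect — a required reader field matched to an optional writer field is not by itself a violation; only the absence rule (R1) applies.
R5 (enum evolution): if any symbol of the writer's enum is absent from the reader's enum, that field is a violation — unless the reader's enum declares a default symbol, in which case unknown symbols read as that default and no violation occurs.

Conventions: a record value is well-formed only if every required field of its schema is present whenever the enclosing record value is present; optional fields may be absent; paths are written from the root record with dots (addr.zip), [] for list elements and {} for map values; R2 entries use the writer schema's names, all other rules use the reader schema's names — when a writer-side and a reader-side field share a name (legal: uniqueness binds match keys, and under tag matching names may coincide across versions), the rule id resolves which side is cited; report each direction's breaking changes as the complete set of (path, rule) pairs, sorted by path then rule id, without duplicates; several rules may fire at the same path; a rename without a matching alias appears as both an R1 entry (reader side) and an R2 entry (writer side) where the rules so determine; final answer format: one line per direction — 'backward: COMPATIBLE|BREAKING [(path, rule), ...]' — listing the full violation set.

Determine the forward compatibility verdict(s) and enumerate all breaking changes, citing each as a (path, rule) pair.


forward: BREAKING [(height, R3), (payload, R1), (price, R3)]

in Account below, arrows point writer -> reader
forward on Account — v1 reading data written by v2:
  writer required, Channel -> Channel: reader status maps from writer status
  attrs: no writer-side match
  writer optional, bool -> float64: reader price maps from writer price
  writer optional, bytes -> bytes: reader payload maps from writer payload
  writer required, float32 -> float64: reader height maps from writer height
  R3 fires at height
  R1 fires at payload
  R3 fires at price
  => forward verdict for Account: BREAKING, 3 violation(s)
ruling out the remaining Account differences:
  field status in record Account: tag 3 changed to 31 -> triggers nothing under Account's printed rules — same verdict
  removed field attrs from record Account -> triggers nothing under Account's printed rules — same verdict


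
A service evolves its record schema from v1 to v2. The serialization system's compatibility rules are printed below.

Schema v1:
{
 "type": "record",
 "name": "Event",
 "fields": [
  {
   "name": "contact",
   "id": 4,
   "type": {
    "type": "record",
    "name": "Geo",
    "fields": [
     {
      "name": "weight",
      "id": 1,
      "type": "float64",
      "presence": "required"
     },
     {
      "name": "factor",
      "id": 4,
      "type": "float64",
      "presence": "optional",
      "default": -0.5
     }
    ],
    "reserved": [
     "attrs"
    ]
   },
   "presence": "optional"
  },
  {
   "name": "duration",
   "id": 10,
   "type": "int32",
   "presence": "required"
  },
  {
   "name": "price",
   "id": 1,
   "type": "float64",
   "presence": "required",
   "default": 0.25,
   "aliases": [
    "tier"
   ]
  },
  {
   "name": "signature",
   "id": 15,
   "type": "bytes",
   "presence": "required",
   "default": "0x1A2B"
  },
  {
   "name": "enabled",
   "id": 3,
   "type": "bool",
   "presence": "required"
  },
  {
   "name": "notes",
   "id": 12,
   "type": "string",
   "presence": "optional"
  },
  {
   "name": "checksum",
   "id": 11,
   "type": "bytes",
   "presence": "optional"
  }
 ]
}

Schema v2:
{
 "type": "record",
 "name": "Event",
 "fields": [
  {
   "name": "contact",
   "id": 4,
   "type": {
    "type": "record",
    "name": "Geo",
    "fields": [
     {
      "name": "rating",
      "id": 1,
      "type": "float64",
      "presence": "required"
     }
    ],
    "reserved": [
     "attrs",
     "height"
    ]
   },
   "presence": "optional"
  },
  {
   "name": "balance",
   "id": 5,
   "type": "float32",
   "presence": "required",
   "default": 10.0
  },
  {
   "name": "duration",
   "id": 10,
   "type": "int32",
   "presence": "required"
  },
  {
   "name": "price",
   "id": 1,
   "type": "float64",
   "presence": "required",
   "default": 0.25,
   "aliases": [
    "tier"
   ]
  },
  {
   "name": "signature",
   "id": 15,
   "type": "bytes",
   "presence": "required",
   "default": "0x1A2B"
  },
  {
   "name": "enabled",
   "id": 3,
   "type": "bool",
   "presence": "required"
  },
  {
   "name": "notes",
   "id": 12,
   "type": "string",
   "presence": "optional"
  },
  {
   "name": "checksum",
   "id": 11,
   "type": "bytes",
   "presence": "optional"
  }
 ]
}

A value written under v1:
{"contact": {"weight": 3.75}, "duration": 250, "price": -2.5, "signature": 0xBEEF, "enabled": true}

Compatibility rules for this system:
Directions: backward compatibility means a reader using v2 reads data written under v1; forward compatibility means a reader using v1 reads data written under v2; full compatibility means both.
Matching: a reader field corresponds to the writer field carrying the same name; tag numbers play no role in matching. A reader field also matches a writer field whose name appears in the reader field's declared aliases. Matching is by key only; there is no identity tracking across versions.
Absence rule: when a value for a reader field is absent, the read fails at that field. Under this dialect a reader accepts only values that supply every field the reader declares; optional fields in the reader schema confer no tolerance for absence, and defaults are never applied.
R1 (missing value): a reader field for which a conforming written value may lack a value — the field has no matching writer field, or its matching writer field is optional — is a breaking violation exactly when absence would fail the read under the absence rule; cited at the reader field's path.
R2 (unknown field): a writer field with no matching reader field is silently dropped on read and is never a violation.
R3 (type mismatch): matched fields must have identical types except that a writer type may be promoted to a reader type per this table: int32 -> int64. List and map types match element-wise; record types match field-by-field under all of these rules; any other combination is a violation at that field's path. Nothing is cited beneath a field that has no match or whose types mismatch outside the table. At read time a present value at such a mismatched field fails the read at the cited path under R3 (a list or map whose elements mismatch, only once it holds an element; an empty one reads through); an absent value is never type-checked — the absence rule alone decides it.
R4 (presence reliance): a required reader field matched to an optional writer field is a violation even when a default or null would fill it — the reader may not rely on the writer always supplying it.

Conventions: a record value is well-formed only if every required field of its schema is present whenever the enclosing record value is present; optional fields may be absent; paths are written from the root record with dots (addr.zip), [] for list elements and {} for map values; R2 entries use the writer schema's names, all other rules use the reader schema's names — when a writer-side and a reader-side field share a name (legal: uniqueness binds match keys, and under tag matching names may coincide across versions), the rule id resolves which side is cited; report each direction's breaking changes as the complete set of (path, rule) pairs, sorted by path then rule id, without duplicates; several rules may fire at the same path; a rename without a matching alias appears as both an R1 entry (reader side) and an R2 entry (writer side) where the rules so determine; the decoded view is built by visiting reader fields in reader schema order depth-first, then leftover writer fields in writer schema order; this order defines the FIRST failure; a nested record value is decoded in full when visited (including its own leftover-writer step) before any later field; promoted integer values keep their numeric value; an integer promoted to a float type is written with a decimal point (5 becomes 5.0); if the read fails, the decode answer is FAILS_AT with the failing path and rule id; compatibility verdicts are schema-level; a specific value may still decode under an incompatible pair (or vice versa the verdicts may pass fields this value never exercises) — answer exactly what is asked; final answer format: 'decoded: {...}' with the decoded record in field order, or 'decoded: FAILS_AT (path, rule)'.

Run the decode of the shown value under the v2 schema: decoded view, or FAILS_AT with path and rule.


arrows below run writer -> reader for Event
decoding the Event value with the v2 reader:
  read fails at contact.rating under R1 (no fill)
  => FAILS_AT (contact.rating, R1)
checking off the Event differences that do not matter here:
  removed field factor from record Geo -> matters for Event compatibility verdicts, not for this value's decode
  added field balance to record Event: required float32, tag 5, default 10.0 (in v2 it sits immediately before duration) -> matters for Event compatibility verdicts, not for this value's decode

decoded: FAILS_AT (contact.rating, R1)


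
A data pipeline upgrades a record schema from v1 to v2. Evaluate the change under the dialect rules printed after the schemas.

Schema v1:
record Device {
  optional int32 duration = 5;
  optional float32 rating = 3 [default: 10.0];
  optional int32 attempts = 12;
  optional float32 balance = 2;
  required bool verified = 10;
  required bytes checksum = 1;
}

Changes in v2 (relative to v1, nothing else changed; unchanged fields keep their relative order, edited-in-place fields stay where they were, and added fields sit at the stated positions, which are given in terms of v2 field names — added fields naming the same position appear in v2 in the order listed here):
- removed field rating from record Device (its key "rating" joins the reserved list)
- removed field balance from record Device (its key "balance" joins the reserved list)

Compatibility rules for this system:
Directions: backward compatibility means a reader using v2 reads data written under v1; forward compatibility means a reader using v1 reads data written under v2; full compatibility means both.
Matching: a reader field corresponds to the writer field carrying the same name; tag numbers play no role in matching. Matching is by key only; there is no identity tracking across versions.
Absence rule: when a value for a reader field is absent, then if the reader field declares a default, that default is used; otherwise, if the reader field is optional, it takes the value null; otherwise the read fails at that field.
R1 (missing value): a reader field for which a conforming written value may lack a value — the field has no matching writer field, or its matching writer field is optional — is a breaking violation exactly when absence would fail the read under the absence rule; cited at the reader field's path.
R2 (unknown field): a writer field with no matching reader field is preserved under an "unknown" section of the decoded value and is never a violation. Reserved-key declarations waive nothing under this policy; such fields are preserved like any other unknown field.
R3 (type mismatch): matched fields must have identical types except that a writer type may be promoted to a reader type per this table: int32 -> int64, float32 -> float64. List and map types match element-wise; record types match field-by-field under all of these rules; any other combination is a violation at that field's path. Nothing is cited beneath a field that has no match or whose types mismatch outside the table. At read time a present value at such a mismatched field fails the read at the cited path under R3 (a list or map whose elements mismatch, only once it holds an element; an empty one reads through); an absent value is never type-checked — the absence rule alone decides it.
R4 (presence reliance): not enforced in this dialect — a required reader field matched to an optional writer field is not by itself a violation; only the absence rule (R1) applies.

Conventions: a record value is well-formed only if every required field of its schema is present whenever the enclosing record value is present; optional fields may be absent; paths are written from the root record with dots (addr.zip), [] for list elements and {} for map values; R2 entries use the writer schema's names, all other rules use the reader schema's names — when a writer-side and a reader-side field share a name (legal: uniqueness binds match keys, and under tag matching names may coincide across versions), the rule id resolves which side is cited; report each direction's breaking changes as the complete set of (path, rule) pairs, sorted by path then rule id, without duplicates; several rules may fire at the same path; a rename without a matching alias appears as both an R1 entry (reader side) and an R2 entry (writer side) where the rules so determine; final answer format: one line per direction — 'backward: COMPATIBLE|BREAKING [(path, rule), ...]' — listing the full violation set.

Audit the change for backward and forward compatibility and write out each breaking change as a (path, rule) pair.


backward: COMPATIBLE []; forward: COMPATIBLE []

the writer's type comes first in each Device pair
backward analysis of Device with v2 as reader and v1 as writer:
  duration: int32 -> int32, writer optional; from duration
  attempts: int32 -> int32, writer optional; from attempts
  verified: bool -> bool, writer required; from verified
  checksum: bytes -> bytes, writer required; from checksum
  writer rating: unknown to reader
  writer balance: unknown to reader
  => no violations; backward on Device: COMPATIBLE
forward analysis of Device with v1 as reader and v2 as writer:
  duration: int32 -> int32, writer optional; from duration
  rating has no writer counterpart
  attempts: int32 -> int32, writer optional; from attempts
  balance has no writer counterpart
  verified: bool -> bool, writer required; from verified
  checksum: bytes -> bytes, writer required; from checksum
  => no violations; forward on Device: COMPATIBLE


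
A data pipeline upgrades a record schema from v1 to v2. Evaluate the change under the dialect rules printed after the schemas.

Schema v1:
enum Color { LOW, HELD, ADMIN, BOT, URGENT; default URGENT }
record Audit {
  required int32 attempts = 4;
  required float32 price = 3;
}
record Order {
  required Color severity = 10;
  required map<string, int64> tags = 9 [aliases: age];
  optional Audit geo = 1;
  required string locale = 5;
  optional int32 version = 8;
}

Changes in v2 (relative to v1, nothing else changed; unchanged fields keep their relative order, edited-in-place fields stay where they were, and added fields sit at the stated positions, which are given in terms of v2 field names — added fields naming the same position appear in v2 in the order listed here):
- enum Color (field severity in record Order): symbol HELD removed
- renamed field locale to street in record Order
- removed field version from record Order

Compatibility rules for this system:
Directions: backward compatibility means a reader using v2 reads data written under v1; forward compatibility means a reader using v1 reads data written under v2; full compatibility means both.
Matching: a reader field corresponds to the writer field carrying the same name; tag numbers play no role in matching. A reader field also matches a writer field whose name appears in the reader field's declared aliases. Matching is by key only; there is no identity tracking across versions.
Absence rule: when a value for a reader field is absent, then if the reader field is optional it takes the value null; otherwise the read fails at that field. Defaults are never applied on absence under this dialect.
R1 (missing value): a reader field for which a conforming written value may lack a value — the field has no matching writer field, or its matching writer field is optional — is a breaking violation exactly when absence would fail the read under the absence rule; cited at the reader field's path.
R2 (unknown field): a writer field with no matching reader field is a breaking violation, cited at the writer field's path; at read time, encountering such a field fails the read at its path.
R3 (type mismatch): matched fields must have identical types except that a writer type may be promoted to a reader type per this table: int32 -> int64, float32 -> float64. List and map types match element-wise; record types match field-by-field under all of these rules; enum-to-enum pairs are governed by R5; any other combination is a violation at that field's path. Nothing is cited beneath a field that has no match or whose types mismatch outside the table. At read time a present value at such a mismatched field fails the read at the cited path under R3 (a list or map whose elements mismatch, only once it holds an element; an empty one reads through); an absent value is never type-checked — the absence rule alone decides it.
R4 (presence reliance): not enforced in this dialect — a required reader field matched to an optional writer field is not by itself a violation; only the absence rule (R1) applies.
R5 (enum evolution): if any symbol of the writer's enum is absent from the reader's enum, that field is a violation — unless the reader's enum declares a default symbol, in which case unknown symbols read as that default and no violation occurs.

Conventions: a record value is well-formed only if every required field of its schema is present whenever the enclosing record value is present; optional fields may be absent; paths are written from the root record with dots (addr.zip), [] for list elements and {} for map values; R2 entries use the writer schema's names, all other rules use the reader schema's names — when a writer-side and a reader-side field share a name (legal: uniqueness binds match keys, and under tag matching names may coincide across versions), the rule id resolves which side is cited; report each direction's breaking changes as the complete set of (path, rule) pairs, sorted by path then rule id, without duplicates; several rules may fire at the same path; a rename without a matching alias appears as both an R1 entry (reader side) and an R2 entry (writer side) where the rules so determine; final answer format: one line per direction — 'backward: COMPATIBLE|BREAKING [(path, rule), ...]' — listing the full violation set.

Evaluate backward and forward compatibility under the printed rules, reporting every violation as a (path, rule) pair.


backward: BREAKING [(locale, R2), (street, R1), (version, R2)]; forward: BREAKING [(locale, R1), (street, R2)]

in Order below, arrows point writer -> reader
checking backward for Order: reader v2 against writer v1:
  Color -> Color, writer required: severity aligns to severity
  map<string, int64> -> map<string, int64>, writer required: tags aligns to tags
  Audit -> Audit, writer optional: geo aligns to geo
  street has no writer counterpart
  leftover writer field: locale
  leftover writer field: version
  int32 -> int32, writer required: geo.attempts aligns to geo.attempts
  float32 -> float32, writer required: geo.price aligns to geo.price
  violation R2 at locale
  violation R1 at street
  violation R2 at version
  => backward verdict for Order: BREAKING, 3 violation(s)
checking forward for Order: reader v1 against writer v2:
  Color -> Color, writer required: severity aligns to severity
  map<string, int64> -> map<string, int64>, writer required: tags aligns to tags
  Audit -> Audit, writer optional: geo aligns to geo
  locale has no writer counterpart
  version has no writer counterpart
  leftover writer field: street
  int32 -> int32, writer required: geo.attempts aligns to geo.attempts
  float32 -> float32, writer required: geo.price aligns to geo.price
  violation R1 at locale
  violation R2 at street
  => forward verdict for Order: BREAKING, 2 violation(s)


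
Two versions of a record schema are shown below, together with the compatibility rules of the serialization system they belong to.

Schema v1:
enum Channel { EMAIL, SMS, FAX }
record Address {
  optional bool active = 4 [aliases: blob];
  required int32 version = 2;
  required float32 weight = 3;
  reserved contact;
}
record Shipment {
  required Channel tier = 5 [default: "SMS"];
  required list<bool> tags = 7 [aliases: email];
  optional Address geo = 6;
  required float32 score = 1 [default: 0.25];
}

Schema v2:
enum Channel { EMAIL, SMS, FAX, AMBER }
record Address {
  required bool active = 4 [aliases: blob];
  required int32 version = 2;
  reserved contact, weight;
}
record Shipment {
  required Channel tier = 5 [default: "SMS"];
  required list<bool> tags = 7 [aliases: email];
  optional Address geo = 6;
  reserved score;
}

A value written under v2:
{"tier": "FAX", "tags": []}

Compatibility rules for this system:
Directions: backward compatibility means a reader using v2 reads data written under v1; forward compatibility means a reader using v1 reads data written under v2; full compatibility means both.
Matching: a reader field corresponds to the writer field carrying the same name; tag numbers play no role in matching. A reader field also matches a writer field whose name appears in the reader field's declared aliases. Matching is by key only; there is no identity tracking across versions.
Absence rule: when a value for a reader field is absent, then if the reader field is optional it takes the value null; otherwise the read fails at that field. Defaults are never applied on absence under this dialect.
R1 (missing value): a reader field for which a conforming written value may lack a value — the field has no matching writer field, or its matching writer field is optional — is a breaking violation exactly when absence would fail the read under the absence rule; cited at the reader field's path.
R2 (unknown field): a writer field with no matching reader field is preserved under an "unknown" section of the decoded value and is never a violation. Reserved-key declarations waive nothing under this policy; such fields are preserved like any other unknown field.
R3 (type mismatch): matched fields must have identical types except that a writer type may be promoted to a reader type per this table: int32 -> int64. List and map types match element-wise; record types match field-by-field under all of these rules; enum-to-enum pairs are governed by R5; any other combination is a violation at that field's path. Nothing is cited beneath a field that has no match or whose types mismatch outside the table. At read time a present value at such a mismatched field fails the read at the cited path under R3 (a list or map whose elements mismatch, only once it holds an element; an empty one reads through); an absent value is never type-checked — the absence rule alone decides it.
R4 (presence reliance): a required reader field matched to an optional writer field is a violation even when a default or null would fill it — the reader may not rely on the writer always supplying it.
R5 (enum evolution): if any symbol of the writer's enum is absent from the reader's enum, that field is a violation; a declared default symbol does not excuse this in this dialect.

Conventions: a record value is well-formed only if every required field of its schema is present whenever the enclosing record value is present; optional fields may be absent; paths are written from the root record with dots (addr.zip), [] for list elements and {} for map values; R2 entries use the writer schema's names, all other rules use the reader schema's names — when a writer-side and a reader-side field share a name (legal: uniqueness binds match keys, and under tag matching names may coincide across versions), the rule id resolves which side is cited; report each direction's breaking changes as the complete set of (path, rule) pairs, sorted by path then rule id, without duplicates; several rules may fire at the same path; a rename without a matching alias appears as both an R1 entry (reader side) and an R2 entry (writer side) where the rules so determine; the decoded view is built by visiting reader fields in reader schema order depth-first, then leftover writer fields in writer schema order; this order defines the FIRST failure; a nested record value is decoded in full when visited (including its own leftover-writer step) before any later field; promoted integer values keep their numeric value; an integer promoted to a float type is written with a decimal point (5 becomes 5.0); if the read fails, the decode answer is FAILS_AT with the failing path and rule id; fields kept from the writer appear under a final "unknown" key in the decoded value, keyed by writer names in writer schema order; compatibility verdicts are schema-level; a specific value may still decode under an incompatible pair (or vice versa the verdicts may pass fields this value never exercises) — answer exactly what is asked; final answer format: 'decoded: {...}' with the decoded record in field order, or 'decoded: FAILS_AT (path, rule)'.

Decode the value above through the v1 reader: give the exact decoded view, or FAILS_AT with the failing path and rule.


decoded: FAILS_AT (score, R1)

each type pair in Shipment: writer, then reader
decoding the Shipment value with the v1 reader:
  tier := "FAX"
  tags := []
  geo := null (not supplied -> null)
  read fails at score under R1 (no fill)
  => FAILS_AT (score, R1)
the rest of the Shipment diff is inert for this question:
  enum Channel (field tier in record Shipment): symbol AMBER added -> matters for Shipment compatibility verdicts, not for this value's decode
  removed field weight from record Address (its key "weight" joins the reserved list) -> matters for Shipment compatibility verdicts, not for this value's decode
  field active in record Address: optional changed to required -> matters for Shipment compatibility verdicts, not for this value's decode


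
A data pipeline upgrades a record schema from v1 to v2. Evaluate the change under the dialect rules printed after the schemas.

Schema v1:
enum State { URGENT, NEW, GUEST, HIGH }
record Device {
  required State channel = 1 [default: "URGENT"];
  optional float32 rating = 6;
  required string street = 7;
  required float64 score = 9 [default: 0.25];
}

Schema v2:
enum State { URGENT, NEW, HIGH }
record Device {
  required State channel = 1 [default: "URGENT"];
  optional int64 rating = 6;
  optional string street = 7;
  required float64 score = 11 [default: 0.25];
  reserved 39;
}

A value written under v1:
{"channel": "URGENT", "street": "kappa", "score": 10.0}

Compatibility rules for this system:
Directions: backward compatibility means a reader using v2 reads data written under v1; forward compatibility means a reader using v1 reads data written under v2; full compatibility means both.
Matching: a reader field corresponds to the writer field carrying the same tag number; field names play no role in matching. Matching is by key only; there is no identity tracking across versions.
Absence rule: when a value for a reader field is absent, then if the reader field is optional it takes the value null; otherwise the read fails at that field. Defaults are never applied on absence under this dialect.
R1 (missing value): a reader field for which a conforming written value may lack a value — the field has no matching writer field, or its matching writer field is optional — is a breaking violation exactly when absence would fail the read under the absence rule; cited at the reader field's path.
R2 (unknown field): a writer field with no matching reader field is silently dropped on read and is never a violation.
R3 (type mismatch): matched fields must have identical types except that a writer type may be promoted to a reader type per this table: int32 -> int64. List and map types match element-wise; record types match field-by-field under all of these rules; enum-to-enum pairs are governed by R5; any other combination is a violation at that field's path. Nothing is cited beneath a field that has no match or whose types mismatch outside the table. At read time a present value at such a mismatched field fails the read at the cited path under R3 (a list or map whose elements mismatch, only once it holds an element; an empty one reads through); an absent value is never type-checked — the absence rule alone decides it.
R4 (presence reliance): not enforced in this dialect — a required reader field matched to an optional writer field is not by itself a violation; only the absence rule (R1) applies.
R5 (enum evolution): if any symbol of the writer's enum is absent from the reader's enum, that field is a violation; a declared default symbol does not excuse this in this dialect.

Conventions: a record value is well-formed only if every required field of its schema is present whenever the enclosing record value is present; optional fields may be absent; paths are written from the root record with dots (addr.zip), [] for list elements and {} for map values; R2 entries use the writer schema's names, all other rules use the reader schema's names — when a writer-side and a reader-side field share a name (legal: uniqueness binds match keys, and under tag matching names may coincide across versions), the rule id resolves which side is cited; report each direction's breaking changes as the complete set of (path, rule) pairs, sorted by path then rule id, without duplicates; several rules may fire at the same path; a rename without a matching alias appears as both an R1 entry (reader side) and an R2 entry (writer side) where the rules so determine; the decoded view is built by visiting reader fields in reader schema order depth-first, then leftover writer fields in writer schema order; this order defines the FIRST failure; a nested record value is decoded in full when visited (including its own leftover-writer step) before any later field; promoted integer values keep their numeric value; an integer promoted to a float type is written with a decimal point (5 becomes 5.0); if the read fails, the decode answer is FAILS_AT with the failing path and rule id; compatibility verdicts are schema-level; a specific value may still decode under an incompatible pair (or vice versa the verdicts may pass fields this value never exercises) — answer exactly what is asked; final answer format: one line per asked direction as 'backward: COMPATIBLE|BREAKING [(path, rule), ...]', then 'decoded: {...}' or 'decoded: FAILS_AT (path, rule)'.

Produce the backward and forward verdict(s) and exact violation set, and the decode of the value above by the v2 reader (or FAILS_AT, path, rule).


backward: BREAKING [(channel, R5), (rating, R3), (score, R1)]; forward: BREAKING [(rating, R3), (score, R1), (street, R1)]; decoded: FAILS_AT (score, R1)

the writer's type comes first in each Device pair
backward pass over Device, reader schema v2, writer schema v1:
  channel: paired with writer channel (State -> State; writer required)
  rating: paired with writer rating (float32 -> int64; writer optional)
  street: paired with writer street (string -> string; writer required)
  score: no writer match
  writer score: unknown to reader
  R5 fires at channel
  R3 fires at rating
  R1 fires at score
  => backward: BREAKING (3)
forward pass over Device, reader schema v1, writer schema v2:
  channel: paired with writer channel (State -> State; writer required)
  rating: paired with writer rating (int64 -> float32; writer optional)
  street: paired with writer street (string -> string; writer optional)
  score: no writer match
  writer score: unknown to reader
  R3 fires at rating
  R1 fires at score
  R1 fires at street
  => forward: BREAKING (3)
decode walk for Device under reader schema v2:
  channel := "URGENT"
  rating := null (not supplied -> null)
  street := "kappa"
  read fails at score under R1 (no fill)
  => FAILS_AT (score, R1)
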